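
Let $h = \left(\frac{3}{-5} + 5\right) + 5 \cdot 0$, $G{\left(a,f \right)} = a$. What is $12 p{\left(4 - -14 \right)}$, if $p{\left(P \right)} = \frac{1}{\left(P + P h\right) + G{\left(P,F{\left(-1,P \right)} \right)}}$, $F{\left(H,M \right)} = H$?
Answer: $\frac{5}{48} \approx 0.10417$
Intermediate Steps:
$h = \frac{22}{5}$ ($h = \left(3 \left(- \frac{1}{5}\right) + 5\right) + 0 = \left(- \frac{3}{5} + 5\right) + 0 = \frac{22}{5} + 0 = \frac{22}{5} \approx 4.4$)
$p{\left(P \right)} = \frac{5}{32 P}$ ($p{\left(P \right)} = \frac{1}{\left(P + P \frac{22}{5}\right) + P} = \frac{1}{\left(P + \frac{22 P}{5}\right) + P} = \frac{1}{\frac{27 P}{5} + P} = \frac{1}{\frac{32}{5} P} = \frac{5}{32 P}$)
$12 p{\left(4 - -14 \right)} = 12 \frac{5}{32 \left(4 - -14\right)} = 12 \frac{5}{32 \left(4 + 14\right)} = 12 \frac{5}{32 \cdot 18} = 12 \cdot \frac{5}{32} \cdot \frac{1}{18} = 12 \cdot \frac{5}{576} = \frac{5}{48}$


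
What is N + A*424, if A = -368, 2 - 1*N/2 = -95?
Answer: -155838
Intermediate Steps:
N = 194 (N = 4 - 2*(-95) = 4 + 190 = 194)
N + A*424 = 194 - 368*424 = 194 - 156032 = -155838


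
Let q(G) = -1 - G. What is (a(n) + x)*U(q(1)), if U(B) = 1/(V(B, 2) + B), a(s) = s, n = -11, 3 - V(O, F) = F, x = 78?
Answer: -67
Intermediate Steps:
V(O, F) = 3 - F
U(B) = 1/(1 + B) (U(B) = 1/((3 - 1*2) + B) = 1/((3 - 2) + B) = 1/(1 + B))
(a(n) + x)*U(q(1)) = (-11 + 78)/(1 + (-1 - 1*1)) = 67/(1 + (-1 - 1)) = 67/(1 - 2) = 67/(-1) = 67*(-1) = -67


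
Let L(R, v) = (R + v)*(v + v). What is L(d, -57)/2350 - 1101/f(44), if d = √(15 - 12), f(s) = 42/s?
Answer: -9464207/8225 - 57*√3/1175 ≈ -1150.7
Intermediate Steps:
d = √3 ≈ 1.7320
L(R, v) = 2*v*(R + v) (L(R, v) = (R + v)*(2*v) = 2*v*(R + v))
L(d, -57)/2350 - 1101/f(44) = (2*(-57)*(√3 - 57))/2350 - 1101/(42/44) = (2*(-57)*(-57 + √3))*(1/2350) - 1101/(42*(1/44)) = (6498 - 114*√3)*(1/2350) - 1101/21/22 = (3249/1175 - 57*√3/1175) - 1101*22/21 = (3249/1175 - 57*√3/1175) - 8074/7 = -9464207/8225 - 57*√3/1175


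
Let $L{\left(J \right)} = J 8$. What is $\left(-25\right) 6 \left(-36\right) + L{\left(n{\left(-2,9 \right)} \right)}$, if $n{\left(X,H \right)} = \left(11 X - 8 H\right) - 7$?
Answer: $4592$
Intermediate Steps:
$n{\left(X,H \right)} = -7 - 8 H + 11 X$ ($n{\left(X,H \right)} = \left(- 8 H + 11 X\right) - 7 = -7 - 8 H + 11 X$)
$L{\left(J \right)} = 8 J$
$\left(-25\right) 6 \left(-36\right) + L{\left(n{\left(-2,9 \right)} \right)} = \left(-25\right) 6 \left(-36\right) + 8 \left(-7 - 72 + 11 \left(-2\right)\right) = \left(-150\right) \left(-36\right) + 8 \left(-7 - 72 - 22\right) = 5400 + 8 \left(-101\right) = 5400 - 808 = 4592$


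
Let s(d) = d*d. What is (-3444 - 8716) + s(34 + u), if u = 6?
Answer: -10560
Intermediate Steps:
s(d) = d²
(-3444 - 8716) + s(34 + u) = (-3444 - 8716) + (34 + 6)² = -12160 + 40² = -12160 + 1600 = -10560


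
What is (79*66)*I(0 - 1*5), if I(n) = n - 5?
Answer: -52140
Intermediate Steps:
I(n) = -5 + n
(79*66)*I(0 - 1*5) = (79*66)*(-5 + (0 - 1*5)) = 5214*(-5 + (0 - 5)) = 5214*(-5 - 5) = 5214*(-10) = -52140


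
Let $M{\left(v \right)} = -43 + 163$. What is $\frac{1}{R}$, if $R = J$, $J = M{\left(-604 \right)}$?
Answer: $\frac{1}{120} \approx 0.0083333$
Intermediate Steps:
$M{\left(v \right)} = 120$
$J = 120$
$R = 120$
$\frac{1}{R} = \frac{1}{120}$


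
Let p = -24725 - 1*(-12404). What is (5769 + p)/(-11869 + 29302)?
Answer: -56/149 ≈ -0.37584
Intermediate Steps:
p = -12321 (p = -24725 + 12404 = -12321)
(5769 + p)/(-11869 + 29302) = (5769 - 12321)/(-11869 + 29302) = -6552/17433 = -6552*1/17433 = -56/149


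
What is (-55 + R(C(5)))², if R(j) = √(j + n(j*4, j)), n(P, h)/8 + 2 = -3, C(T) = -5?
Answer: 2980 - 330*I*√5 ≈ 2980.0 - 737.9*I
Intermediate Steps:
n(P, h) = -40 (n(P, h) = -16 + 8*(-3) = -16 - 24 = -40)
R(j) = √(-40 + j) (R(j) = √(j - 40) = √(-40 + j))
(-55 + R(C(5)))² = (-55 + √(-40 - 5))² = (-55 + √(-45))² = (-55 + 3*I*√5)²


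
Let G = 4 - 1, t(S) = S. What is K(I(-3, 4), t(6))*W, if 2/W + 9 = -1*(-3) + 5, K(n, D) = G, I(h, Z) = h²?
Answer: -6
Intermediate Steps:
G = 3
K(n, D) = 3
W = -2 (W = 2/(-9 + (-1*(-3) + 5)) = 2/(-9 + (3 + 5)) = 2/(-9 + 8) = 2/(-1) = 2*(-1) = -2)
K(I(-3, 4), t(6))*W = 3*(-2) = -6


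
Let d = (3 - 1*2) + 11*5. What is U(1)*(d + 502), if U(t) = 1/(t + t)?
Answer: 279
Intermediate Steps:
U(t) = 1/(2*t)
d = 56 (d = (3 - 2) + 55 = 1 + 55 = 56)
U(1)*(d + 502) = ((½)/1)*(56 + 502) = ((½)*1)*558 = (½)*558 = 279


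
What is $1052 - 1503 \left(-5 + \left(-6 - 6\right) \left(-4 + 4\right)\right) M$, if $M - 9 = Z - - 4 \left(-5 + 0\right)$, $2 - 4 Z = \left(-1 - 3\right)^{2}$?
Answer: $- \frac{215831}{2} \approx -1.0792 \cdot 10^{5}$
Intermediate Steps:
$Z = - \frac{7}{2}$ ($Z = \frac{1}{2} - \frac{\left(-1 - 3\right)^{2}}{4} = \frac{1}{2} - \frac{\left(-4\right)^{2}}{4} = \frac{1}{2} - 4 = - \frac{7}{2} \approx -3.5$)
$M = - \frac{29}{2}$ ($M = 9 - \left(\frac{7}{2} - 4 \left(-5 + 0\right)\right) = 9 - \left(\frac{7}{2} - -20\right) = 9 - \frac{47}{2} = - \frac{29}{2} \approx -14.5$)
$1052 - 1503 \left(-5 + \left(-6 - 6\right) \left(-4 + 4\right)\right) M = 1052 - 1503 \left(-5 + \left(-6 - 6\right) \left(-4 + 4\right)\right) \left(- \frac{29}{2}\right) = 1052 - 1503 \left(-5 - 0\right) \left(- \frac{29}{2}\right) = 1052 - 1503 \left(-5 + 0\right) \left(- \frac{29}{2}\right) = 1052 - 1503 \left(\left(-5\right) \left(- \frac{29}{2}\right)\right) = 1052 - \frac{217935}{2} = - \frac{215831}{2}$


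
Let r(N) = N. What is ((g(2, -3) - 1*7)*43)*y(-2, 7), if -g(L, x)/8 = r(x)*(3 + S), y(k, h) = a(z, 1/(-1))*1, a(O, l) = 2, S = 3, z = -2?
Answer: 11782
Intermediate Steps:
y(k, h) = 2 (y(k, h) = 2*1 = 2)
g(L, x) = -48*x (g(L, x) = -8*x*(3 + 3) = -8*x*6 = -48*x)
((g(2, -3) - 1*7)*43)*y(-2, 7) = ((-48*(-3) - 1*7)*43)*2 = ((144 - 7)*43)*2 = (137*43)*2 = 5891*2 = 11782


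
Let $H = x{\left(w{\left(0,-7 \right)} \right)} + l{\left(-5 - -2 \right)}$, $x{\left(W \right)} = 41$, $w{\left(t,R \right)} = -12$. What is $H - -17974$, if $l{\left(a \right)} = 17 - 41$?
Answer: $17991$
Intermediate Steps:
$l{\left(a \right)} = -24$
$H = 17$ ($H = 41 - 24 = 17$)
$H - -17974 = 17 - -17974 = 17 + 17974 = 17991$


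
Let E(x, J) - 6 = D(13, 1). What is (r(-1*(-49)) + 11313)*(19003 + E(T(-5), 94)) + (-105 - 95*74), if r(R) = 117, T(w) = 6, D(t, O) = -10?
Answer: 217151435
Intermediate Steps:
E(x, J) = -4 (E(x, J) = 6 - 10 = -4)
(r(-1*(-49)) + 11313)*(19003 + E(T(-5), 94)) + (-105 - 95*74) = (117 + 11313)*(19003 - 4) + (-105 - 95*74) = 11430*18999 + (-105 - 7030) = 217158570 - 7135 = 217151435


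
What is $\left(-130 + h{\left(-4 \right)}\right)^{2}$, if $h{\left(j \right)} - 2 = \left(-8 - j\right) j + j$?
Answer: $13456$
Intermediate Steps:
$h{\left(j \right)} = 2 + j + j \left(-8 - j\right)$ ($h{\left(j \right)} = 2 + \left(\left(-8 - j\right) j + j\right) = 2 + \left(j \left(-8 - j\right) + j\right) = 2 + \left(j + j \left(-8 - j\right)\right) = 2 + j + j \left(-8 - j\right)$)
$\left(-130 + h{\left(-4 \right)}\right)^{2} = \left(-130 - -14\right)^{2} = \left(-130 + \left(2 - 16 + 28\right)\right)^{2} = \left(-130 + 14\right)^{2} = \left(-116\right)^{2} = 13456$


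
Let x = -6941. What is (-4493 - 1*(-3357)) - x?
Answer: 5805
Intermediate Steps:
(-4493 - 1*(-3357)) - x = (-4493 - 1*(-3357)) - 1*(-6941) = (-4493 + 3357) + 6941 = -1136 + 6941 = 5805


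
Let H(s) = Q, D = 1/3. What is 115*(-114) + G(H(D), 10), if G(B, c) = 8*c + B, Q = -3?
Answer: -13033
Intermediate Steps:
D = 1/3 ≈ 0.33333
H(s) = -3
G(B, c) = B + 8*c
115*(-114) + G(H(D), 10) = 115*(-114) + (-3 + 8*10) = -13110 + (-3 + 80) = -13110 + 77 = -13033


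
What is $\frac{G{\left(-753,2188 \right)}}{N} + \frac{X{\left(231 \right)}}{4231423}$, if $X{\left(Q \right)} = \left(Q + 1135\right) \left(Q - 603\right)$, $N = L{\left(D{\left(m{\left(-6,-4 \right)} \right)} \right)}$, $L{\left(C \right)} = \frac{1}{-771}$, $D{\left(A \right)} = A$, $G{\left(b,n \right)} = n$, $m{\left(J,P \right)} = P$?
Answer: $- \frac{7138191075156}{4231423} \approx -1.6869 \cdot 10^{6}$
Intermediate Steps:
$L{\left(C \right)} = - \frac{1}{771}$
$N = - \frac{1}{771} \approx -0.001297$
$X{\left(Q \right)} = \left(-603 + Q\right) \left(1135 + Q\right)$ ($X{\left(Q \right)} = \left(1135 + Q\right) \left(-603 + Q\right) = \left(-603 + Q\right) \left(1135 + Q\right)$)
$\frac{G{\left(-753,2188 \right)}}{N} + \frac{X{\left(231 \right)}}{4231423} = \frac{2188}{- \frac{1}{771}} + \frac{-684405 + 231^{2} + 532 \cdot 231}{4231423} = 2188 \left(-771\right) + \left(-684405 + 53361 + 122892\right) \frac{1}{4231423} = -1686948 - \frac{508152}{4231423} = - \frac{7138191075156}{4231423}$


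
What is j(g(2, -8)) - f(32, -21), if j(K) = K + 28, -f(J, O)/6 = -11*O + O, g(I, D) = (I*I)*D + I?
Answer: 1258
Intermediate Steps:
g(I, D) = I + D*I**2 (g(I, D) = I**2*D + I = D*I**2 + I = I + D*I**2)
f(J, O) = 60*O (f(J, O) = -6*(-11*O + O) = -(-60)*O = 60*O)
j(K) = 28 + K
j(g(2, -8)) - f(32, -21) = (28 + 2*(1 - 8*2)) - 60*(-21) = (28 + 2*(1 - 16)) - 1*(-1260) = (28 + 2*(-15)) + 1260 = (28 - 30) + 1260 = -2 + 1260 = 1258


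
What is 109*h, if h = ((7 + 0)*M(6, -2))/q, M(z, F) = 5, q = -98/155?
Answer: -84475/14 ≈ -6033.9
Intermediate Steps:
q = -98/155 (q = -98*1/155 = -98/155 ≈ -0.63226)
h = -775/14 (h = ((7 + 0)*5)/(-98/155) = (7*5)*(-155/98) = 35*(-155/98) = -775/14 ≈ -55.357)
109*h = 109*(-775/14) = -84475/14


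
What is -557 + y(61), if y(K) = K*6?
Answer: -191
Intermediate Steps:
y(K) = 6*K
-557 + y(61) = -557 + 6*61 = -557 + 366 = -191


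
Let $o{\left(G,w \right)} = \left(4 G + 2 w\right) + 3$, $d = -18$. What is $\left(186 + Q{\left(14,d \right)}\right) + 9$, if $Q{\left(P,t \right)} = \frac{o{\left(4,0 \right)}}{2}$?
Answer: $\frac{409}{2} \approx 204.5$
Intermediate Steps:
$o{\left(G,w \right)} = 3 + 2 w + 4 G$ ($o{\left(G,w \right)} = \left(2 w + 4 G\right) + 3 = 3 + 2 w + 4 G$)
$Q{\left(P,t \right)} = \frac{19}{2}$ ($Q{\left(P,t \right)} = \frac{3 + 2 \cdot 0 + 4 \cdot 4}{2} = \left(3 + 0 + 16\right) \frac{1}{2} = 19 \cdot \frac{1}{2} = \frac{19}{2}$)
$\left(186 + Q{\left(14,d \right)}\right) + 9 = \left(186 + \frac{19}{2}\right) + 9 = \frac{391}{2} + 9 = \frac{409}{2}$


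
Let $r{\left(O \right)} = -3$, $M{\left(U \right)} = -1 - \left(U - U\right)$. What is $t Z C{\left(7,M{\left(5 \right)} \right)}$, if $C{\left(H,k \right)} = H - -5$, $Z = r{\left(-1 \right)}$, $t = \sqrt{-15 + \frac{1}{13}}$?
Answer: $- \frac{36 i \sqrt{2522}}{13} \approx - 139.07 i$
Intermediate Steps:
$M{\left(U \right)} = -1$ ($M{\left(U \right)} = -1 - 0 = -1 + 0 = -1$)
$t = \frac{i \sqrt{2522}}{13}$ ($t = \sqrt{-15 + \frac{1}{13}} = \sqrt{- \frac{194}{13}} = \frac{i \sqrt{2522}}{13} \approx 3.863 i$)
$Z = -3$
$C{\left(H,k \right)} = 5 + H$ ($C{\left(H,k \right)} = H + 5 = 5 + H$)
$t Z C{\left(7,M{\left(5 \right)} \right)} = \frac{i \sqrt{2522}}{13} \left(-3\right) \left(5 + 7\right) = - \frac{3 i \sqrt{2522}}{13} \cdot 12 = - \frac{36 i \sqrt{2522}}{13}$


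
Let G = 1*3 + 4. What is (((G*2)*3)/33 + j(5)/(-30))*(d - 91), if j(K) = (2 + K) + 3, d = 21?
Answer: -2170/33 ≈ -65.758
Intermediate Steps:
G = 7 (G = 3 + 4 = 7)
j(K) = 5 + K
(((G*2)*3)/33 + j(5)/(-30))*(d - 91) = (((7*2)*3)/33 + (5 + 5)/(-30))*(21 - 91) = ((14*3)*(1/33) + 10*(-1/30))*(-70) = (42*(1/33) - ⅓)*(-70) = (14/11 - ⅓)*(-70) = (31/33)*(-70) = -2170/33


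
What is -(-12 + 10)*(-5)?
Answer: -10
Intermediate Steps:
-(-12 + 10)*(-5) = -(-2)*(-5) = -1*10 = -10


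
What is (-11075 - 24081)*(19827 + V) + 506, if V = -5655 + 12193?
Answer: -926887434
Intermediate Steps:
V = 6538
(-11075 - 24081)*(19827 + V) + 506 = (-11075 - 24081)*(19827 + 6538) + 506 = -35156*26365 + 506 = -926887940 + 506 = -926887434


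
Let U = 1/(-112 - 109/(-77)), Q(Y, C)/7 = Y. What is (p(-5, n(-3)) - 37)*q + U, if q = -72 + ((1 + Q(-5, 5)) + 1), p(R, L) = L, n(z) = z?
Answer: 35762923/8515 ≈ 4200.0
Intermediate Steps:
Q(Y, C) = 7*Y
U = -77/8515 (U = 1/(-112 - 109*(-1/77)) = 1/(-112 + 109/77) = 1/(-8515/77) = -77/8515 ≈ -0.0090429)
q = -105 (q = -72 + ((1 + 7*(-5)) + 1) = -72 + ((1 - 35) + 1) = -72 + (-34 + 1) = -72 - 33 = -105)
(p(-5, n(-3)) - 37)*q + U = (-3 - 37)*(-105) - 77/8515 = -40*(-105) - 77/8515 = 4200 - 77/8515 = 35762923/8515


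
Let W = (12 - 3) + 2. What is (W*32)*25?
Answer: 8800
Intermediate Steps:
W = 11 (W = 9 + 2 = 11)
(W*32)*25 = (11*32)*25 = 352*25 = 8800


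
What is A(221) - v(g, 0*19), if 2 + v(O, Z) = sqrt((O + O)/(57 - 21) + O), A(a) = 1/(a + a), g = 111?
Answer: 885/442 - sqrt(4218)/6 ≈ -8.8221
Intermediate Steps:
A(a) = 1/(2*a)
v(O, Z) = -2 + sqrt(38)*sqrt(O)/6 (v(O, Z) = -2 + sqrt((O + O)/(57 - 21) + O) = -2 + sqrt((2*O)/36 + O) = -2 + sqrt((2*O)*(1/36) + O) = -2 + sqrt(O/18 + O) = -2 + sqrt(19*O/18) = -2 + sqrt(38)*sqrt(O)/6)
A(221) - v(g, 0*19) = (1/2)/221 - (-2 + sqrt(38)*sqrt(111)/6) = (1/2)*(1/221) - (-2 + sqrt(4218)/6) = 1/442 + (2 - sqrt(4218)/6) = 885/442 - sqrt(4218)/6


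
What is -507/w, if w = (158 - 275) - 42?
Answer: 169/53 ≈ 3.1887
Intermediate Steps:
w = -159 (w = -117 - 42 = -159)
-507/w = -507/(-159) = -507*(-1/159) = 169/53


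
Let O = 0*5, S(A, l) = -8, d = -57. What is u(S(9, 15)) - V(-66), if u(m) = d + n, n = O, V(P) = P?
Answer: 9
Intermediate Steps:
O = 0
n = 0
u(m) = -57 (u(m) = -57 + 0 = -57)
u(S(9, 15)) - V(-66) = -57 - 1*(-66) = -57 + 66 = 9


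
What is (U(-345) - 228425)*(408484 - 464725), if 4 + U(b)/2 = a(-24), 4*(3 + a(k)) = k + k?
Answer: 12848987583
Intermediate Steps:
a(k) = -3 + k/2 (a(k) = -3 + (k + k)/4 = -3 + (2*k)/4 = -3 + k/2)
U(b) = -38 (U(b) = -8 + 2*(-3 + (½)*(-24)) = -8 + 2*(-3 - 12) = -8 + 2*(-15) = -8 - 30 = -38)
(U(-345) - 228425)*(408484 - 464725) = (-38 - 228425)*(408484 - 464725) = -228463*(-56241) = 12848987583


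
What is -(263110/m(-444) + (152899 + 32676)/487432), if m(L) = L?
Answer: 32041459555/54104952 ≈ 592.21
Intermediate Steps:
-(263110/m(-444) + (152899 + 32676)/487432) = -(263110/(-444) + (152899 + 32676)/487432) = -(263110*(-1/444) + 185575*(1/487432)) = -(-131555/222 + 185575/487432) = -1*(-32041459555/54104952) = 32041459555/54104952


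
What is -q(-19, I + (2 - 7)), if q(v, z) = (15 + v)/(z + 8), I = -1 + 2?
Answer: 1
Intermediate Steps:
I = 1
q(v, z) = (15 + v)/(8 + z)
-q(-19, I + (2 - 7)) = -(15 - 19)/(8 + (1 + (2 - 7))) = -(-4)/(8 + (1 - 5)) = -(-4)/(8 - 4) = -(-4)/4 = -1*(-1) = 1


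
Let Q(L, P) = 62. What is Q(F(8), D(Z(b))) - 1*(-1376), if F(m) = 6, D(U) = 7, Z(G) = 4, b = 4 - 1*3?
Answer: 1438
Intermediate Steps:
b = 1 (b = 4 - 3 = 1)
Q(F(8), D(Z(b))) - 1*(-1376) = 62 - 1*(-1376) = 62 + 1376 = 1438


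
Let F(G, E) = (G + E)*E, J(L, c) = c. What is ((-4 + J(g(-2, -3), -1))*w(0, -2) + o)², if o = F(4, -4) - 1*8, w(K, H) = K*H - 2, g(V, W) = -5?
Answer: 4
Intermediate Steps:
F(G, E) = E*(E + G) (F(G, E) = (E + G)*E = E*(E + G))
w(K, H) = -2 + H*K (w(K, H) = H*K - 2 = -2 + H*K)
o = -8 (o = -4*(-4 + 4) - 1*8 = -4*0 - 8 = 0 - 8 = -8)
((-4 + J(g(-2, -3), -1))*w(0, -2) + o)² = ((-4 - 1)*(-2 - 2*0) - 8)² = (-5*(-2 + 0) - 8)² = (-5*(-2) - 8)² = (10 - 8)² = 2² = 4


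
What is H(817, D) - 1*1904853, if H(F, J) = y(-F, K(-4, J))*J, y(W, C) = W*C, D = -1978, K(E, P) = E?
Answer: -8368957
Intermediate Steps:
y(W, C) = C*W
H(F, J) = 4*F*J (H(F, J) = (-(-4)*F)*J = (4*F)*J = 4*F*J)
H(817, D) - 1*1904853 = 4*817*(-1978) - 1*1904853 = -6464104 - 1904853 = -8368957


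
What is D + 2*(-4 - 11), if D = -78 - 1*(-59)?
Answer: -49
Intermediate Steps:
D = -19 (D = -78 + 59 = -19)
D + 2*(-4 - 11) = -19 + 2*(-4 - 11) = -19 + 2*(-15) = -19 - 30 = -49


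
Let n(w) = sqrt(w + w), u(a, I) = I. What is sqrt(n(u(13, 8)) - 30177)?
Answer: I*sqrt(30173) ≈ 173.7*I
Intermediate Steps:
n(w) = sqrt(2)*sqrt(w) (n(w) = sqrt(2*w) = sqrt(2)*sqrt(w))
sqrt(n(u(13, 8)) - 30177) = sqrt(sqrt(2)*sqrt(8) - 30177) = sqrt(sqrt(2)*(2*sqrt(2)) - 30177) = sqrt(4 - 30177) = sqrt(-30173) = I*sqrt(30173)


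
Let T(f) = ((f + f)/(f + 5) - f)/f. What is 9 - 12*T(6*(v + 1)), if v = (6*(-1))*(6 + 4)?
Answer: 7353/349 ≈ 21.069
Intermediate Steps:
v = -60 (v = -6*10 = -60)
T(f) = (-f + 2*f/(5 + f))/f (T(f) = ((2*f)/(5 + f) - f)/f = (2*f/(5 + f) - f)/f = (-f + 2*f/(5 + f))/f)
9 - 12*T(6*(v + 1)) = 9 - 12*(-3 - 6*(-60 + 1))/(5 + 6*(-60 + 1)) = 9 - 12*(-3 - 6*(-59))/(5 + 6*(-59)) = 9 - 12*(-3 - 1*(-354))/(5 - 354) = 9 - 12*(-3 + 354)/(-349) = 9 - (-12)*351/349 = 9 - 12*(-351/349) = 9 + 4212/349 = 7353/349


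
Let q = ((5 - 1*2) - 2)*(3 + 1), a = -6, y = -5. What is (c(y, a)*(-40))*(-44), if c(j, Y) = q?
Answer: 7040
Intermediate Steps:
q = 4 (q = ((5 - 2) - 2)*4 = (3 - 2)*4 = 1*4 = 4)
c(j, Y) = 4
(c(y, a)*(-40))*(-44) = (4*(-40))*(-44) = -160*(-44) = 7040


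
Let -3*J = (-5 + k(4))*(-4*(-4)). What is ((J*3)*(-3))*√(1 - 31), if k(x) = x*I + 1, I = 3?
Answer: 384*I*√30 ≈ 2103.3*I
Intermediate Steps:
k(x) = 1 + 3*x (k(x) = x*3 + 1 = 3*x + 1 = 1 + 3*x)
J = -128/3 (J = -(-5 + (1 + 3*4))*(-4*(-4))/3 = -(-5 + (1 + 12))*16/3 = -(-5 + 13)*16/3 = -8*16/3 = -⅓*128 = -128/3 ≈ -42.667)
((J*3)*(-3))*√(1 - 31) = (-128/3*3*(-3))*√(1 - 31) = (-128*(-3))*√(-30) = 384*(I*√30) = 384*I*√30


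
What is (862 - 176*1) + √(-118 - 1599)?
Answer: 686 + I*√1717 ≈ 686.0 + 41.437*I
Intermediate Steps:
(862 - 176*1) + √(-118 - 1599) = (862 - 176) + √(-1717) = 686 + I*√1717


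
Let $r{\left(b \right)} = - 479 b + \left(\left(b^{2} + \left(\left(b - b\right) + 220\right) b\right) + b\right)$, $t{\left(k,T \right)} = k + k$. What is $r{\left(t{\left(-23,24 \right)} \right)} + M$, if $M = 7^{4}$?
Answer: $16385$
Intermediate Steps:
$t{\left(k,T \right)} = 2 k$
$M = 2401$
$r{\left(b \right)} = b^{2} - 258 b$ ($r{\left(b \right)} = - 479 b + \left(\left(b^{2} + \left(0 + 220\right) b\right) + b\right) = - 479 b + \left(\left(b^{2} + 220 b\right) + b\right) = - 479 b + \left(b^{2} + 221 b\right) = b^{2} - 258 b$)
$r{\left(t{\left(-23,24 \right)} \right)} + M = 2 \left(-23\right) \left(-258 + 2 \left(-23\right)\right) + 2401 = - 46 \left(-258 - 46\right) + 2401 = \left(-46\right) \left(-304\right) + 2401 = 13984 + 2401 = 16385$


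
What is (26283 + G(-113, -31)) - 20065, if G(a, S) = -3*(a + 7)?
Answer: 6536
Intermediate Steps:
G(a, S) = -21 - 3*a (G(a, S) = -3*(7 + a) = -21 - 3*a)
(26283 + G(-113, -31)) - 20065 = (26283 + (-21 - 3*(-113))) - 20065 = (26283 + (-21 + 339)) - 20065 = (26283 + 318) - 20065 = 26601 - 20065 = 6536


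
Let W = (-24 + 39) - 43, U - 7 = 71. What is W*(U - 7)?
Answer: -1988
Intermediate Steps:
U = 78 (U = 7 + 71 = 78)
W = -28 (W = 15 - 43 = -28)
W*(U - 7) = -28*(78 - 7) = -28*71 = -1988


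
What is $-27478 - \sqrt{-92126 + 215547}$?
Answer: $-27478 - \sqrt{123421} \approx -27829.0$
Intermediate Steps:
$-27478 - \sqrt{-92126 + 215547} = -27478 - \sqrt{123421}$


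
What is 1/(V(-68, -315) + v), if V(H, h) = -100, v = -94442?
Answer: -1/94542 ≈ -1.0577e-5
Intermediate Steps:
1/(V(-68, -315) + v) = 1/(-100 - 94442) = 1/(-94542) = -1/94542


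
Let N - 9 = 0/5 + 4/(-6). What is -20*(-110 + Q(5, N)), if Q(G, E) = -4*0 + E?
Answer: 6100/3 ≈ 2033.3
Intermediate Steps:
N = 25/3 (N = 9 + (0/5 + 4/(-6)) = 9 + (0*(⅕) + 4*(-⅙)) = 9 + (0 - ⅔) = 9 - ⅔ = 25/3 ≈ 8.3333)
Q(G, E) = E (Q(G, E) = 0 + E = E)
-20*(-110 + Q(5, N)) = -20*(-110 + 25/3) = -20*(-305/3) = 6100/3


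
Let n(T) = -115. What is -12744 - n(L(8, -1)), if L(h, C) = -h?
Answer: -12629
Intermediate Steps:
-12744 - n(L(8, -1)) = -12744 - 1*(-115) = -12744 + 115 = -12629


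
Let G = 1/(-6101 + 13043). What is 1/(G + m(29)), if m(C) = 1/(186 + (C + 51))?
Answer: 461643/1802 ≈ 256.18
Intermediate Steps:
m(C) = 1/(237 + C) (m(C) = 1/(186 + (51 + C)) = 1/(237 + C))
G = 1/6942 ≈ 0.00014405
1/(G + m(29)) = 1/(1/6942 + 1/(237 + 29)) = 1/(1/6942 + 1/266) = 1/(1802/461643) = 461643/1802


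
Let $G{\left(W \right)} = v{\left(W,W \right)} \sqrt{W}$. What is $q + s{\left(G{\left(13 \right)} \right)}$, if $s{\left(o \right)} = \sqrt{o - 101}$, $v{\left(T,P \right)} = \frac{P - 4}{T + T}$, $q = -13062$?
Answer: $-13062 + \frac{i \sqrt{68276 - 234 \sqrt{13}}}{26} \approx -13062.0 + 9.9876 i$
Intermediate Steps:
$v{\left(T,P \right)} = \frac{-4 + P}{2 T}$
$G{\left(W \right)} = \frac{-4 + W}{2 \sqrt{W}}$ ($G{\left(W \right)} = \frac{-4 + W}{2 W} \sqrt{W} = \frac{-4 + W}{2 \sqrt{W}}$)
$s{\left(o \right)} = \sqrt{-101 + o}$
$q + s{\left(G{\left(13 \right)} \right)} = -13062 + \sqrt{-101 + \frac{-4 + 13}{2 \sqrt{13}}} = -13062 + \sqrt{-101 + \frac{1}{2} \frac{\sqrt{13}}{13} \cdot 9} = -13062 + \sqrt{-101 + \frac{9 \sqrt{13}}{26}}$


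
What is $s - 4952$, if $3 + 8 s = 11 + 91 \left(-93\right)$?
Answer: $- \frac{48071}{8} \approx -6008.9$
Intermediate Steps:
$s = - \frac{8455}{8}$ ($s = - \frac{3}{8} + \frac{11 + 91 \left(-93\right)}{8} = - \frac{3}{8} + \frac{11 - 8463}{8} = - \frac{3}{8} + \frac{1}{8} \left(-8452\right) = - \frac{3}{8} - \frac{2113}{2} = - \frac{8455}{8} \approx -1056.9$)
$s - 4952 = - \frac{8455}{8} - 4952 = - \frac{48071}{8}$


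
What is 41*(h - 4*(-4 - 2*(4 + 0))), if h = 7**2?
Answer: 3977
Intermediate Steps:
h = 49
41*(h - 4*(-4 - 2*(4 + 0))) = 41*(49 - 4*(-4 - 2*(4 + 0))) = 41*(49 - 4*(-4 - 2*4)) = 41*(49 - 4*(-4 - 8)) = 41*(49 - 4*(-12)) = 41*(49 + 48) = 41*97 = 3977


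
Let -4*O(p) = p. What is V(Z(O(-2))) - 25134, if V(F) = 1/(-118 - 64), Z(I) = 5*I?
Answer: -4574389/182 ≈ -25134.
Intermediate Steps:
O(p) = -p/4
V(F) = -1/182 (V(F) = 1/(-182) = -1/182)
V(Z(O(-2))) - 25134 = -1/182 - 25134 = -4574389/182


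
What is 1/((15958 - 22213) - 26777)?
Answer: -1/33032 ≈ -3.0274e-5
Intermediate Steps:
1/((15958 - 22213) - 26777) = 1/(-6255 - 26777) = 1/(-33032) = -1/33032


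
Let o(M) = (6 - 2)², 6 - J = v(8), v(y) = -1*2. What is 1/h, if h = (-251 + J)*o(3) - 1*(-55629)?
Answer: 1/51741 ≈ 1.9327e-5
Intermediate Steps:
v(y) = -2
J = 8 (J = 6 - 1*(-2) = 6 + 2 = 8)
o(M) = 16 (o(M) = 4² = 16)
h = 51741 (h = (-251 + 8)*16 - 1*(-55629) = -243*16 + 55629 = -3888 + 55629 = 51741)
1/h = 1/51741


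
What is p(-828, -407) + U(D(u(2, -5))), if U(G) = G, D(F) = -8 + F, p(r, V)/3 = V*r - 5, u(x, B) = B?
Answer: 1010960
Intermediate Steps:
p(r, V) = -15 + 3*V*r (p(r, V) = 3*(V*r - 5) = 3*(-5 + V*r) = -15 + 3*V*r)
p(-828, -407) + U(D(u(2, -5))) = (-15 + 3*(-407)*(-828)) + (-8 - 5) = (-15 + 1010988) - 13 = 1010973 - 13 = 1010960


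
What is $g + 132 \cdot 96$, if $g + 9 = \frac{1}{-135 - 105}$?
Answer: $\frac{3039119}{240} \approx 12663.0$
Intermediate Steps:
$g = - \frac{2161}{240}$ ($g = -9 + \frac{1}{-135 - 105} = -9 + \frac{1}{-240} = -9 - \frac{1}{240} = - \frac{2161}{240} \approx -9.0042$)
$g + 132 \cdot 96 = - \frac{2161}{240} + 132 \cdot 96 = - \frac{2161}{240} + 12672 = \frac{3039119}{240}$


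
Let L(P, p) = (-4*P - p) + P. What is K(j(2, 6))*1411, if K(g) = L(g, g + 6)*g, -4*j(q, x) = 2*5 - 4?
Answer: 0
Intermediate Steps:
L(P, p) = -p - 3*P (L(P, p) = (-p - 4*P) + P = -p - 3*P)
j(q, x) = -3/2 (j(q, x) = -(2*5 - 4)/4 = -(10 - 4)/4 = -1/4*6 = -3/2)
K(g) = g*(-6 - 4*g) (K(g) = (-(g + 6) - 3*g)*g = (-(6 + g) - 3*g)*g = ((-6 - g) - 3*g)*g = (-6 - 4*g)*g = g*(-6 - 4*g))
K(j(2, 6))*1411 = -2*(-3/2)*(3 + 2*(-3/2))*1411 = -2*(-3/2)*(3 - 3)*1411 = -2*(-3/2)*0*1411 = 0*1411 = 0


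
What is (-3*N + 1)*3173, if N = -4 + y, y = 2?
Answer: 22211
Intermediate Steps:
N = -2 (N = -4 + 2 = -2)
(-3*N + 1)*3173 = (-3*(-2) + 1)*3173 = (6 + 1)*3173 = 7*3173 = 22211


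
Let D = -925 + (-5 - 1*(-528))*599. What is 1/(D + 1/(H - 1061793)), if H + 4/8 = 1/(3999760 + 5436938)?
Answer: 5009912298931/1564856126390977363 ≈ 3.2015e-6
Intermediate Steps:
H = -2359174/4718349 (H = -½ + 1/(3999760 + 5436938) = -½ + 1/9436698 = -2359174/4718349 ≈ -0.50000)
D = 312352 (D = -925 + (-5 + 528)*599 = -925 + 523*599 = -925 + 313277 = 312352)
1/(D + 1/(H - 1061793)) = 1/(312352 + 1/(-2359174/4718349 - 1061793)) = 1/(312352 + 1/(-5009912298931/4718349)) = 1/(312352 - 4718349/5009912298931) = 1/(1564856126390977363/5009912298931) = 5009912298931/1564856126390977363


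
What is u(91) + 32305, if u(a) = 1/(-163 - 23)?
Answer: 6008729/186 ≈ 32305.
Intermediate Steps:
u(a) = -1/186 (u(a) = 1/(-186) = -1/186)
u(91) + 32305 = -1/186 + 32305 = 6008729/186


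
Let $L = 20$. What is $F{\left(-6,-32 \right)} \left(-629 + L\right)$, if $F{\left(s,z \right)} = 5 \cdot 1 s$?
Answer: $18270$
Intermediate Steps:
$F{\left(s,z \right)} = 5 s$
$F{\left(-6,-32 \right)} \left(-629 + L\right) = 5 \left(-6\right) \left(-629 + 20\right) = \left(-30\right) \left(-609\right) = 18270$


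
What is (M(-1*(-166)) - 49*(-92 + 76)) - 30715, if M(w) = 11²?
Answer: -29810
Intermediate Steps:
M(w) = 121
(M(-1*(-166)) - 49*(-92 + 76)) - 30715 = (121 - 49*(-92 + 76)) - 30715 = (121 - 49*(-16)) - 30715 = (121 + 784) - 30715 = 905 - 30715 = -29810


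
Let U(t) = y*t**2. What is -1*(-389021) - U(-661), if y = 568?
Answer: -247782107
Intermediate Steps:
U(t) = 568*t**2
-1*(-389021) - U(-661) = -1*(-389021) - 568*(-661)**2 = 389021 - 568*436921 = 389021 - 1*248171128 = 389021 - 248171128 = -247782107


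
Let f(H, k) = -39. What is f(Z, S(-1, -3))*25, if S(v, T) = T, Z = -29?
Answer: -975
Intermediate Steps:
f(Z, S(-1, -3))*25 = -39*25 = -975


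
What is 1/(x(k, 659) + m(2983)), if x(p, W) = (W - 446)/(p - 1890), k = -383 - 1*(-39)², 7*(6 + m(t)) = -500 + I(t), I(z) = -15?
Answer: -3794/302107 ≈ -0.012558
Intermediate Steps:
m(t) = -557/7 (m(t) = -6 + (-500 - 15)/7 = -6 + (⅐)*(-515) = -6 - 515/7 = -557/7)
k = -1904 (k = -383 - 1*1521 = -383 - 1521 = -1904)
x(p, W) = (-446 + W)/(-1890 + p)
1/(x(k, 659) + m(2983)) = 1/((-446 + 659)/(-1890 - 1904) - 557/7) = 1/(213/(-3794) - 557/7) = 1/(-1/3794*213 - 557/7) = 1/(-213/3794 - 557/7) = 1/(-302107/3794) = -3794/302107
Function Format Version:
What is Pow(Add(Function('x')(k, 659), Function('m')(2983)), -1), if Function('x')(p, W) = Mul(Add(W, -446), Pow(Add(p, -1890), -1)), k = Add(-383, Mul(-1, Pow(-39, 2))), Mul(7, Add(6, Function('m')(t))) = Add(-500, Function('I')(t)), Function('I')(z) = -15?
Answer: Rational(-3794, 302107) ≈ -0.012558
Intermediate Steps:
Function('m')(t) = Rational(-557, 7) (Function('m')(t) = Add(-6, Mul(Rational(1, 7), Add(-500, -15))) = Add(-6, Mul(Rational(1, 7), -515)) = Add(-6, Rational(-515, 7)) = Rational(-557, 7))
k = -1904 (k = Add(-383, Mul(-1, 1521)) = Add(-383, -1521) = -1904)
Function('x')(p, W) = Mul(Pow(Add(-1890, p), -1), Add(-446, W)) (Function('x')(p, W) = Mul(Add(-446, W), Pow(Add(-1890, p), -1)) = Mul(Pow(Add(-1890, p), -1), Add(-446, W)))
Pow(Add(Function('x')(k, 659), Function('m')(2983)), -1) = Pow(Add(Mul(Pow(Add(-1890, -1904), -1), Add(-446, 659)), Rational(-557, 7)), -1) = Pow(Add(Mul(Pow(-3794, -1), 213), Rational(-557, 7)), -1) = Pow(Add(Mul(Rational(-1, 3794), 213), Rational(-557, 7)), -1) = Pow(Add(Rational(-213, 3794), Rational(-557, 7)), -1) = Pow(Rational(-302107, 3794), -1) = Rational(-3794, 302107)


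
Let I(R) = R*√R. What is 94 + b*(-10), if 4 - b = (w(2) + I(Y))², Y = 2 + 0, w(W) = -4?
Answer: 294 - 160*√2 ≈ 67.726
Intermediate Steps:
Y = 2
I(R) = R^(3/2)
b = 4 - (-4 + 2*√2)² (b = 4 - (-4 + 2^(3/2))² = 4 - (-4 + 2*√2)² ≈ 2.6274)
94 + b*(-10) = 94 + (-20 + 16*√2)*(-10) = 94 + (200 - 160*√2) = 294 - 160*√2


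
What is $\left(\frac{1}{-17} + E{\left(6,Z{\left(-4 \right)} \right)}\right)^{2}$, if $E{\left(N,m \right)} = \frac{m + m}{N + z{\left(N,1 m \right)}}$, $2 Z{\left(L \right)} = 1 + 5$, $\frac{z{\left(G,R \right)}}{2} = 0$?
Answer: $\frac{256}{289} \approx 0.88581$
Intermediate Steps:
$z{\left(G,R \right)} = 0$ ($z{\left(G,R \right)} = 2 \cdot 0 = 0$)
$Z{\left(L \right)} = 3$ ($Z{\left(L \right)} = \frac{1 + 5}{2} = \frac{1}{2} \cdot 6 = 3$)
$E{\left(N,m \right)} = \frac{2 m}{N}$ ($E{\left(N,m \right)} = \frac{m + m}{N + 0} = \frac{2 m}{N}$)
$\left(\frac{1}{-17} + E{\left(6,Z{\left(-4 \right)} \right)}\right)^{2} = \left(\frac{1}{-17} + 2 \cdot 3 \cdot \frac{1}{6}\right)^{2} = \left(- \frac{1}{17} + 2 \cdot 3 \cdot \frac{1}{6}\right)^{2} = \left(- \frac{1}{17} + 1\right)^{2} = \left(\frac{16}{17}\right)^{2} = \frac{256}{289}$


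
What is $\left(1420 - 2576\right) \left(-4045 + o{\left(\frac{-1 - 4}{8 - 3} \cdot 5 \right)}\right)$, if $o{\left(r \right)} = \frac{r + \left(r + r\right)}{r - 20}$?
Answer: $\frac{23376632}{5} \approx 4.6753 \cdot 10^{6}$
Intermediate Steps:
$o{\left(r \right)} = \frac{3 r}{-20 + r}$ ($o{\left(r \right)} = \frac{r + 2 r}{-20 + r} = \frac{3 r}{-20 + r}$)
$\left(1420 - 2576\right) \left(-4045 + o{\left(\frac{-1 - 4}{8 - 3} \cdot 5 \right)}\right) = \left(1420 - 2576\right) \left(-4045 + \frac{3 \frac{-1 - 4}{8 - 3} \cdot 5}{-20 + \frac{-1 - 4}{8 - 3} \cdot 5}\right) = - 1156 \left(-4045 + \frac{3 - \frac{5}{5} \cdot 5}{-20 + - \frac{5}{5} \cdot 5}\right) = - 1156 \left(-4045 + \frac{3 \left(-5\right) \frac{1}{5} \cdot 5}{-20 + \left(-5\right) \frac{1}{5} \cdot 5}\right) = - 1156 \left(-4045 + \frac{3 \left(\left(-1\right) 5\right)}{-20 - 5}\right) = - 1156 \left(-4045 + 3 \left(-5\right) \frac{1}{-20 - 5}\right) = - 1156 \left(-4045 + 3 \left(-5\right) \frac{1}{-25}\right) = - 1156 \left(-4045 + 3 \left(-5\right) \left(- \frac{1}{25}\right)\right) = - 1156 \left(-4045 + \frac{3}{5}\right) = \left(-1156\right) \left(- \frac{20222}{5}\right) = \frac{23376632}{5}$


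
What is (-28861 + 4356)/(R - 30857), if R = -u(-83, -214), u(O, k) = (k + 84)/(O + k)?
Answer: 7277985/9164659 ≈ 0.79414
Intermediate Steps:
u(O, k) = (84 + k)/(O + k)
R = -130/297 (R = -(84 - 214)/(-83 - 214) = -(-130)/(-297) = -(-1)*(-130)/297 = -1*130/297 = -130/297 ≈ -0.43771)
(-28861 + 4356)/(R - 30857) = (-28861 + 4356)/(-130/297 - 30857) = -24505/(-9164659/297) = -24505*(-297/9164659) = 7277985/9164659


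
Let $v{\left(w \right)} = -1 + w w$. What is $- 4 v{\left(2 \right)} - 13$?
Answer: $-25$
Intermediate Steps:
$v{\left(w \right)} = -1 + w^{2}$
$- 4 v{\left(2 \right)} - 13 = - 4 \left(-1 + 2^{2}\right) - 13 = - 4 \left(-1 + 4\right) - 13 = \left(-4\right) 3 - 13 = -12 - 13 = -25$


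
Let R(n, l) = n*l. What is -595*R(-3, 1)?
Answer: 1785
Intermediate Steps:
R(n, l) = l*n
-595*R(-3, 1) = -595*(-3) = 1785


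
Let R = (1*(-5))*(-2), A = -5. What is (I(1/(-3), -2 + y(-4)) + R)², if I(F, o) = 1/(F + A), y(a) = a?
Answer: 24649/256 ≈ 96.285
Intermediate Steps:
I(F, o) = 1/(-5 + F) (I(F, o) = 1/(F - 5) = 1/(-5 + F))
R = 10 (R = -5*(-2) = 10)
(I(1/(-3), -2 + y(-4)) + R)² = (1/(-5 + 1/(-3)) + 10)² = (1/(-5 - ⅓) + 10)² = (1/(-16/3) + 10)² = (-3/16 + 10)² = (157/16)² = 24649/256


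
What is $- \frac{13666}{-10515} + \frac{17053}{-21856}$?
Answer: $\frac{119371801}{229815840} \approx 0.51942$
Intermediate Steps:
$- \frac{13666}{-10515} + \frac{17053}{-21856} = \left(-13666\right) \left(- \frac{1}{10515}\right) + 17053 \left(- \frac{1}{21856}\right) = \frac{13666}{10515} - \frac{17053}{21856} = \frac{119371801}{229815840}$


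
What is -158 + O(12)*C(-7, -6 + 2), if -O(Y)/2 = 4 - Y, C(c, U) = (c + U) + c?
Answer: -446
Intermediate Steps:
C(c, U) = U + 2*c (C(c, U) = (U + c) + c = U + 2*c)
O(Y) = -8 + 2*Y (O(Y) = -2*(4 - Y) = -8 + 2*Y)
-158 + O(12)*C(-7, -6 + 2) = -158 + (-8 + 2*12)*((-6 + 2) + 2*(-7)) = -158 + (-8 + 24)*(-4 - 14) = -158 + 16*(-18) = -158 - 288 = -446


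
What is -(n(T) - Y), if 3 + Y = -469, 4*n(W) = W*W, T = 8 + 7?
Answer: -2113/4 ≈ -528.25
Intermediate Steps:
T = 15
n(W) = W**2/4 (n(W) = (W*W)/4 = W**2/4)
Y = -472 (Y = -3 - 469 = -472)
-(n(T) - Y) = -((1/4)*15**2 - 1*(-472)) = -((1/4)*225 + 472) = -(225/4 + 472) = -1*2113/4 = -2113/4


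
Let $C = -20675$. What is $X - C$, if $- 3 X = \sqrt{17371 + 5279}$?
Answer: $20675 - \frac{5 \sqrt{906}}{3} \approx 20625.0$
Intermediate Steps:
$X = - \frac{5 \sqrt{906}}{3}$ ($X = - \frac{\sqrt{17371 + 5279}}{3} = - \frac{\sqrt{22650}}{3} = - \frac{5 \sqrt{906}}{3} \approx -50.166$)
$X - C = - \frac{5 \sqrt{906}}{3} - -20675 = - \frac{5 \sqrt{906}}{3} + 20675 = 20675 - \frac{5 \sqrt{906}}{3}$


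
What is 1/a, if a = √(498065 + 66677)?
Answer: √564742/564742 ≈ 0.0013307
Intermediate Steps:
a = √564742 ≈ 751.49
1/a = 1/(√564742) = √564742/564742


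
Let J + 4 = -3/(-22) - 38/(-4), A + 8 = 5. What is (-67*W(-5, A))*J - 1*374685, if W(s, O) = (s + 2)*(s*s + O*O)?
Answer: -3697827/11 ≈ -3.3617e+5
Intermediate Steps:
A = -3 (A = -8 + 5 = -3)
W(s, O) = (2 + s)*(O² + s²) (W(s, O) = (2 + s)*(s² + O²) = (2 + s)*(O² + s²))
J = 62/11 (J = -4 + (-3/(-22) - 38/(-4)) = -4 + (-3*(-1/22) - 38*(-¼)) = -4 + (3/22 + 19/2) = -4 + 106/11 = 62/11 ≈ 5.6364)
(-67*W(-5, A))*J - 1*374685 = -67*((-5)³ + 2*(-3)² + 2*(-5)² - 5*(-3)²)*(62/11) - 1*374685 = -67*(-125 + 2*9 + 2*25 - 5*9)*(62/11) - 374685 = -67*(-125 + 18 + 50 - 45)*(62/11) - 374685 = -67*(-102)*(62/11) - 374685 = 6834*(62/11) - 374685 = 423708/11 - 374685 = -3697827/11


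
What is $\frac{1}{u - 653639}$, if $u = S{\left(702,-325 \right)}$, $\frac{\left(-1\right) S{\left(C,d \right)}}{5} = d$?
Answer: $- \frac{1}{652014} \approx -1.5337 \cdot 10^{-6}$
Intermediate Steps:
$S{\left(C,d \right)} = - 5 d$
$u = 1625$ ($u = \left(-5\right) \left(-325\right) = 1625$)
$\frac{1}{u - 653639} = \frac{1}{1625 - 653639} = \frac{1}{-652014} = - \frac{1}{652014}$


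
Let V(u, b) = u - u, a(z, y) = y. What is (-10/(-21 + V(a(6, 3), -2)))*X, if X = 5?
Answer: 50/21 ≈ 2.3810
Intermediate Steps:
V(u, b) = 0
(-10/(-21 + V(a(6, 3), -2)))*X = (-10/(-21 + 0))*5 = (-10/(-21))*5 = -1/21*(-10)*5 = (10/21)*5 = 50/21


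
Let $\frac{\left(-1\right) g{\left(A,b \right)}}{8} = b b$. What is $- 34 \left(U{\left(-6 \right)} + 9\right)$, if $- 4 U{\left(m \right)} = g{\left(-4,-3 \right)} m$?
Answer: $3366$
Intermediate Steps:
$g{\left(A,b \right)} = - 8 b^{2}$ ($g{\left(A,b \right)} = - 8 b b = - 8 b^{2}$)
$U{\left(m \right)} = 18 m$ ($U{\left(m \right)} = - \frac{- 8 \left(-3\right)^{2} m}{4} = - \frac{\left(-8\right) 9 m}{4} = - \frac{\left(-72\right) m}{4} = 18 m$)
$- 34 \left(U{\left(-6 \right)} + 9\right) = - 34 \left(18 \left(-6\right) + 9\right) = - 34 \left(-108 + 9\right) = \left(-34\right) \left(-99\right) = 3366$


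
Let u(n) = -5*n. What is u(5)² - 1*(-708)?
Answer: 1333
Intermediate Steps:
u(5)² - 1*(-708) = (-5*5)² - 1*(-708) = (-25)² + 708 = 625 + 708 = 1333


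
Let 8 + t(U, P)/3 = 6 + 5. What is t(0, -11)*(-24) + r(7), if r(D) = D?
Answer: -209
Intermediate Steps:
t(U, P) = 9 (t(U, P) = -24 + 3*(6 + 5) = -24 + 3*11 = -24 + 33 = 9)
t(0, -11)*(-24) + r(7) = 9*(-24) + 7 = -216 + 7 = -209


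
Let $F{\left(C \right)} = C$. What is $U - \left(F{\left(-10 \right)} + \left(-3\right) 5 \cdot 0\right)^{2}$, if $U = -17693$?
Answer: $-17793$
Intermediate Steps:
$U - \left(F{\left(-10 \right)} + \left(-3\right) 5 \cdot 0\right)^{2} = -17693 - \left(-10 + \left(-3\right) 5 \cdot 0\right)^{2} = -17693 - \left(-10 - 0\right)^{2} = -17693 - \left(-10 + 0\right)^{2} = -17693 - \left(-10\right)^{2} = -17693 - 100 = -17793$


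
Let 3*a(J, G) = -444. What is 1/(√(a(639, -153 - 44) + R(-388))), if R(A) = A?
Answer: -I*√134/268 ≈ -0.043193*I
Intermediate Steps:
a(J, G) = -148 (a(J, G) = (⅓)*(-444) = -148)
1/(√(a(639, -153 - 44) + R(-388))) = 1/(√(-148 - 388)) = 1/(√(-536)) = 1/(2*I*√134) = -I*√134/268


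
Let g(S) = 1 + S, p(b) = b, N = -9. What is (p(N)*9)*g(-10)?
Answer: 729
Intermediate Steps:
(p(N)*9)*g(-10) = (-9*9)*(1 - 10) = -81*(-9) = 729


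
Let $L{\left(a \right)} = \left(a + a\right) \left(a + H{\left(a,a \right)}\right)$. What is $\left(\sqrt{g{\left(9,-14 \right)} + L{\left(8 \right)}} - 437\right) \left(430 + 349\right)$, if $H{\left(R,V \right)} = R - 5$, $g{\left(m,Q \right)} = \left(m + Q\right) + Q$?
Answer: $-340423 + 779 \sqrt{157} \approx -3.3066 \cdot 10^{5}$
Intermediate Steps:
$g{\left(m,Q \right)} = m + 2 Q$ ($g{\left(m,Q \right)} = \left(Q + m\right) + Q = m + 2 Q$)
$H{\left(R,V \right)} = -5 + R$
$L{\left(a \right)} = 2 a \left(-5 + 2 a\right)$ ($L{\left(a \right)} = \left(a + a\right) \left(a + \left(-5 + a\right)\right) = 2 a \left(-5 + 2 a\right)$)
$\left(\sqrt{g{\left(9,-14 \right)} + L{\left(8 \right)}} - 437\right) \left(430 + 349\right) = \left(\sqrt{\left(9 + 2 \left(-14\right)\right) + 2 \cdot 8 \left(-5 + 2 \cdot 8\right)} - 437\right) \left(430 + 349\right) = \left(\sqrt{\left(9 - 28\right) + 2 \cdot 8 \left(-5 + 16\right)} - 437\right) 779 = \left(\sqrt{-19 + 2 \cdot 8 \cdot 11} - 437\right) 779 = \left(\sqrt{-19 + 176} - 437\right) 779 = \left(\sqrt{157} - 437\right) 779 = \left(-437 + \sqrt{157}\right) 779 = -340423 + 779 \sqrt{157}$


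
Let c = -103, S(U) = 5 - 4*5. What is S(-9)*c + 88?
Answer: 1633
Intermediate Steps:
S(U) = -15 (S(U) = 5 - 20 = -15)
S(-9)*c + 88 = -15*(-103) + 88 = 1545 + 88 = 1633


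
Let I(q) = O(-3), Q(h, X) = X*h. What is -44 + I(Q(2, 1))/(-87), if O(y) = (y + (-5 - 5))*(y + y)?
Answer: -1302/29 ≈ -44.897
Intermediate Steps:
O(y) = 2*y*(-10 + y) (O(y) = (y - 10)*(2*y) = (-10 + y)*(2*y) = 2*y*(-10 + y))
I(q) = 78 (I(q) = 2*(-3)*(-10 - 3) = 2*(-3)*(-13) = 78)
-44 + I(Q(2, 1))/(-87) = -44 + 78/(-87) = -44 + 78*(-1/87) = -44 - 26/29 = -1302/29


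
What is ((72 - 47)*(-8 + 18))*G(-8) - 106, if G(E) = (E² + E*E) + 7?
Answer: 33644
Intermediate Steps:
G(E) = 7 + 2*E² (G(E) = (E² + E²) + 7 = 2*E² + 7 = 7 + 2*E²)
((72 - 47)*(-8 + 18))*G(-8) - 106 = ((72 - 47)*(-8 + 18))*(7 + 2*(-8)²) - 106 = (25*10)*(7 + 2*64) - 106 = 250*(7 + 128) - 106 = 250*135 - 106 = 33750 - 106 = 33644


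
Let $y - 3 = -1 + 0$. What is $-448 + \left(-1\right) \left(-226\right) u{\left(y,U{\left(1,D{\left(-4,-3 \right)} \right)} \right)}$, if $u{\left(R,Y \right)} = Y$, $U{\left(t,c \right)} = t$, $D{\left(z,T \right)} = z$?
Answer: $-222$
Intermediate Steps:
$y = 2$ ($y = 3 + \left(-1 + 0\right) = 3 - 1 = 2$)
$-448 + \left(-1\right) \left(-226\right) u{\left(y,U{\left(1,D{\left(-4,-3 \right)} \right)} \right)} = -448 + \left(-1\right) \left(-226\right) 1 = -448 + 226 \cdot 1 = -448 + 226 = -222$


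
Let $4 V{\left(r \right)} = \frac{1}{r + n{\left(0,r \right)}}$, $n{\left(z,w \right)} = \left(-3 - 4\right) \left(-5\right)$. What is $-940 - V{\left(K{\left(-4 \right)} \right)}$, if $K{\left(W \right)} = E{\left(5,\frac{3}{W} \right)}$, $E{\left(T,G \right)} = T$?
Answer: $- \frac{150401}{160} \approx -940.01$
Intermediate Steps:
$n{\left(z,w \right)} = 35$ ($n{\left(z,w \right)} = \left(-7\right) \left(-5\right) = 35$)
$K{\left(W \right)} = 5$
$V{\left(r \right)} = \frac{1}{4 \left(35 + r\right)}$ ($V{\left(r \right)} = \frac{1}{4 \left(r + 35\right)} = \frac{1}{4 \left(35 + r\right)}$)
$-940 - V{\left(K{\left(-4 \right)} \right)} = -940 - \frac{1}{4 \left(35 + 5\right)} = -940 - \frac{1}{4 \cdot 40} = -940 - \frac{1}{4} \cdot \frac{1}{40} = -940 - \frac{1}{160} = - \frac{150401}{160}$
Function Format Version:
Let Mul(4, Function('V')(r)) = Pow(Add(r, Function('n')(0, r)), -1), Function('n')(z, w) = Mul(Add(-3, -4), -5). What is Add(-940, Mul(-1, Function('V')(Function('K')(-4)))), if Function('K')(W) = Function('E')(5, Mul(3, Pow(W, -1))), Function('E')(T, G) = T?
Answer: Rational(-150401, 160) ≈ -940.01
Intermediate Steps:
Function('n')(z, w) = 35 (Function('n')(z, w) = Mul(-7, -5) = 35)
Function('K')(W) = 5
Function('V')(r) = Mul(Rational(1, 4), Pow(Add(35, r), -1)) (Function('V')(r) = Mul(Rational(1, 4), Pow(Add(r, 35), -1)) = Mul(Rational(1, 4), Pow(Add(35, r), -1)))
Add(-940, Mul(-1, Function('V')(Function('K')(-4)))) = Add(-940, Mul(-1, Mul(Rational(1, 4), Pow(Add(35, 5), -1)))) = Add(-940, Mul(-1, Mul(Rational(1, 4), Pow(40, -1)))) = Add(-940, Mul(-1, Mul(Rational(1, 4), Rational(1, 40)))) = Add(-940, Mul(-1, Rational(1, 160))) = Add(-940, Rational(-1, 160)) = Rational(-150401, 160)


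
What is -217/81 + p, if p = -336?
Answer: -27433/81 ≈ -338.68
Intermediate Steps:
-217/81 + p = -217/81 - 336 = -27433/81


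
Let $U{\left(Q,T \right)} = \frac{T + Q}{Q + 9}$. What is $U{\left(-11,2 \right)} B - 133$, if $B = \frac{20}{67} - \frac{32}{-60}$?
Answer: $- \frac{43301}{335} \approx -129.26$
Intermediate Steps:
$U{\left(Q,T \right)} = \frac{Q + T}{9 + Q}$
$B = \frac{836}{1005}$ ($B = 20 \cdot \frac{1}{67} - - \frac{8}{15} = \frac{20}{67} + \frac{8}{15} = \frac{836}{1005} \approx 0.83184$)
$U{\left(-11,2 \right)} B - 133 = \frac{-11 + 2}{9 - 11} \cdot \frac{836}{1005} - 133 = \frac{1}{-2} \left(-9\right) \frac{836}{1005} - 133 = \left(- \frac{1}{2}\right) \left(-9\right) \frac{836}{1005} - 133 = \frac{9}{2} \cdot \frac{836}{1005} - 133 = \frac{1254}{335} - 133 = - \frac{43301}{335}$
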